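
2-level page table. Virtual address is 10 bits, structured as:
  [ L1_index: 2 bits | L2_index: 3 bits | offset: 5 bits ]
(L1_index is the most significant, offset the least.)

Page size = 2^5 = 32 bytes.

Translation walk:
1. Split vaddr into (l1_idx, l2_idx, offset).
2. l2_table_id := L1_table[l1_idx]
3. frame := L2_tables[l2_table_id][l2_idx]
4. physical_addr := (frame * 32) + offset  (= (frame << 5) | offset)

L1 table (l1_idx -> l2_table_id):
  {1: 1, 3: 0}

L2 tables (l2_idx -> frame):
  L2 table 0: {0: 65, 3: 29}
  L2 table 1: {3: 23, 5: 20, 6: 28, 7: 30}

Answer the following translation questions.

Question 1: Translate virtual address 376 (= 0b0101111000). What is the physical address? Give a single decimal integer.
vaddr = 376 = 0b0101111000
Split: l1_idx=1, l2_idx=3, offset=24
L1[1] = 1
L2[1][3] = 23
paddr = 23 * 32 + 24 = 760

Answer: 760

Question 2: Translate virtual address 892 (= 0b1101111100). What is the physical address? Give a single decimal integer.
vaddr = 892 = 0b1101111100
Split: l1_idx=3, l2_idx=3, offset=28
L1[3] = 0
L2[0][3] = 29
paddr = 29 * 32 + 28 = 956

Answer: 956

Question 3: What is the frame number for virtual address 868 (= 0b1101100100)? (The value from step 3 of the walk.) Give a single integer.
Answer: 29

Derivation:
vaddr = 868: l1_idx=3, l2_idx=3
L1[3] = 0; L2[0][3] = 29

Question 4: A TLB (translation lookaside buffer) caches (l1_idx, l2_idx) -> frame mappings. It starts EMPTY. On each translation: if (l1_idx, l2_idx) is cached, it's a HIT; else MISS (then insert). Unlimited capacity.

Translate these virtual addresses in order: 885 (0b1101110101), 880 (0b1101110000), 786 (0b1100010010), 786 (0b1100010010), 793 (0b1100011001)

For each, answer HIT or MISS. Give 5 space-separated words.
Answer: MISS HIT MISS HIT HIT

Derivation:
vaddr=885: (3,3) not in TLB -> MISS, insert
vaddr=880: (3,3) in TLB -> HIT
vaddr=786: (3,0) not in TLB -> MISS, insert
vaddr=786: (3,0) in TLB -> HIT
vaddr=793: (3,0) in TLB -> HIT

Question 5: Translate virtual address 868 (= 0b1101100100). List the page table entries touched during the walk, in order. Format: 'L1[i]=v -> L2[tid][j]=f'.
Answer: L1[3]=0 -> L2[0][3]=29

Derivation:
vaddr = 868 = 0b1101100100
Split: l1_idx=3, l2_idx=3, offset=4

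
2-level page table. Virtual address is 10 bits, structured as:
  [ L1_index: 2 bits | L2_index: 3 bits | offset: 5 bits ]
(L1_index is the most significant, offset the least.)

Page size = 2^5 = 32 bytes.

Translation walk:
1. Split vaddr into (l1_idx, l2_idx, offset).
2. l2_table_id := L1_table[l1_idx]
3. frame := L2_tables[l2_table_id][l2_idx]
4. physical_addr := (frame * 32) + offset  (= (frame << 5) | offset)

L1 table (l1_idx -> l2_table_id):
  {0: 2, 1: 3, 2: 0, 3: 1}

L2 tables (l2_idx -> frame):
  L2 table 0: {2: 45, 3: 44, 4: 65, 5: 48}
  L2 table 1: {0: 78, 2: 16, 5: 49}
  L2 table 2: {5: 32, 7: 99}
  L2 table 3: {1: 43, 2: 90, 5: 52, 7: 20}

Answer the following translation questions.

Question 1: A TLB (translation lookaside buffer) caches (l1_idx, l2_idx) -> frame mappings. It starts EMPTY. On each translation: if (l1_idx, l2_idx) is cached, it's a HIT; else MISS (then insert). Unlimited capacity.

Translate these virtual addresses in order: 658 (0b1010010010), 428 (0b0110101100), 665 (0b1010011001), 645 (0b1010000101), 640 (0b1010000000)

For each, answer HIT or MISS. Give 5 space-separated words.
Answer: MISS MISS HIT HIT HIT

Derivation:
vaddr=658: (2,4) not in TLB -> MISS, insert
vaddr=428: (1,5) not in TLB -> MISS, insert
vaddr=665: (2,4) in TLB -> HIT
vaddr=645: (2,4) in TLB -> HIT
vaddr=640: (2,4) in TLB -> HIT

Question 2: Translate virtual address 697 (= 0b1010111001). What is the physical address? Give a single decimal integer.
Answer: 1561

Derivation:
vaddr = 697 = 0b1010111001
Split: l1_idx=2, l2_idx=5, offset=25
L1[2] = 0
L2[0][5] = 48
paddr = 48 * 32 + 25 = 1561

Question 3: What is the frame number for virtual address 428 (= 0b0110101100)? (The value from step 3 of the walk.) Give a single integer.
vaddr = 428: l1_idx=1, l2_idx=5
L1[1] = 3; L2[3][5] = 52

Answer: 52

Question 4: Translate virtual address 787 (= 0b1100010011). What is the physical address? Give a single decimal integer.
vaddr = 787 = 0b1100010011
Split: l1_idx=3, l2_idx=0, offset=19
L1[3] = 1
L2[1][0] = 78
paddr = 78 * 32 + 19 = 2515

Answer: 2515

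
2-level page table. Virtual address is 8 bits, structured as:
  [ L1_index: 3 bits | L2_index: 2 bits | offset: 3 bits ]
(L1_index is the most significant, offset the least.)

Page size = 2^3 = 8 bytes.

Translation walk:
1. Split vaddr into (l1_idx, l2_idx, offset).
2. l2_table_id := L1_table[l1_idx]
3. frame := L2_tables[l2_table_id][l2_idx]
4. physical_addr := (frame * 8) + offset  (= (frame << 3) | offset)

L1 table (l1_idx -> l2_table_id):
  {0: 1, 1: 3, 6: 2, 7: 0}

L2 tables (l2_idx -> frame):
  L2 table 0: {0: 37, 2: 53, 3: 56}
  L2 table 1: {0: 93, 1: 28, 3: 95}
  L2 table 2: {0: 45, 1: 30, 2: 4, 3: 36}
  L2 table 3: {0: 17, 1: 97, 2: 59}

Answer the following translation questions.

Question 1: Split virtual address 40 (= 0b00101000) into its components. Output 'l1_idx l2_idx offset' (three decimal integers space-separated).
vaddr = 40 = 0b00101000
  top 3 bits -> l1_idx = 1
  next 2 bits -> l2_idx = 1
  bottom 3 bits -> offset = 0

Answer: 1 1 0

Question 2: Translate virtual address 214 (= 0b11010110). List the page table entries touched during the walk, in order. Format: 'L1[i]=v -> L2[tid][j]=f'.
vaddr = 214 = 0b11010110
Split: l1_idx=6, l2_idx=2, offset=6

Answer: L1[6]=2 -> L2[2][2]=4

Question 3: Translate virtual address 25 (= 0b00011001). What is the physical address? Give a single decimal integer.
Answer: 761

Derivation:
vaddr = 25 = 0b00011001
Split: l1_idx=0, l2_idx=3, offset=1
L1[0] = 1
L2[1][3] = 95
paddr = 95 * 8 + 1 = 761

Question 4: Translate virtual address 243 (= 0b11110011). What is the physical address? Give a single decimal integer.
Answer: 427

Derivation:
vaddr = 243 = 0b11110011
Split: l1_idx=7, l2_idx=2, offset=3
L1[7] = 0
L2[0][2] = 53
paddr = 53 * 8 + 3 = 427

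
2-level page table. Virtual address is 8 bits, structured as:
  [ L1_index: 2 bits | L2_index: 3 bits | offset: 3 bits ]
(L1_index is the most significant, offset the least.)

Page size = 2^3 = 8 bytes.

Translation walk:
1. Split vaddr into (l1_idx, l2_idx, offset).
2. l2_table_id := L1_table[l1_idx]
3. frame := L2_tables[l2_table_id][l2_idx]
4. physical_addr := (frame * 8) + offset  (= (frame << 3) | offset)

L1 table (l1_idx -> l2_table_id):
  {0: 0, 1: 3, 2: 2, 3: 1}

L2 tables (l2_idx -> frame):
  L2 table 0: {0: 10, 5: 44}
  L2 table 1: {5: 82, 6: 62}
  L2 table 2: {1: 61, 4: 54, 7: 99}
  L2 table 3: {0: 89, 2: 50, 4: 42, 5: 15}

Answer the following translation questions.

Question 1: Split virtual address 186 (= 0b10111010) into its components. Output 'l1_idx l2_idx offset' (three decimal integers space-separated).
Answer: 2 7 2

Derivation:
vaddr = 186 = 0b10111010
  top 2 bits -> l1_idx = 2
  next 3 bits -> l2_idx = 7
  bottom 3 bits -> offset = 2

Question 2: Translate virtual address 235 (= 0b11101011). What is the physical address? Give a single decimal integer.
Answer: 659

Derivation:
vaddr = 235 = 0b11101011
Split: l1_idx=3, l2_idx=5, offset=3
L1[3] = 1
L2[1][5] = 82
paddr = 82 * 8 + 3 = 659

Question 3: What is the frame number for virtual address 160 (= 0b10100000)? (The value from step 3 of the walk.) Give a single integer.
Answer: 54

Derivation:
vaddr = 160: l1_idx=2, l2_idx=4
L1[2] = 2; L2[2][4] = 54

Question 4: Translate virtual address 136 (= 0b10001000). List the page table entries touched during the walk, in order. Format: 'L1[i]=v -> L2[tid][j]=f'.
vaddr = 136 = 0b10001000
Split: l1_idx=2, l2_idx=1, offset=0

Answer: L1[2]=2 -> L2[2][1]=61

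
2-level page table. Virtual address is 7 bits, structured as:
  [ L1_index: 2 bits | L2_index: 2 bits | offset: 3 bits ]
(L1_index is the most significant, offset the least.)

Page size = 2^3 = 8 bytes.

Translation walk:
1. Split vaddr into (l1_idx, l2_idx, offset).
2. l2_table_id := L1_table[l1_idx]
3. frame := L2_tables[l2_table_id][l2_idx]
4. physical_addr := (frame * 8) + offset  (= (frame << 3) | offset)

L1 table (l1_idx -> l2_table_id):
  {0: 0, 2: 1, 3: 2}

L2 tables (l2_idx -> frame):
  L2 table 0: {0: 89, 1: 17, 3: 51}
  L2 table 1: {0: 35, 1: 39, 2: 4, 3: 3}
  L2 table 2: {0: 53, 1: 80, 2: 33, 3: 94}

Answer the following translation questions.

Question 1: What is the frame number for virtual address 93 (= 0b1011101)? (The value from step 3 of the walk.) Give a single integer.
Answer: 3

Derivation:
vaddr = 93: l1_idx=2, l2_idx=3
L1[2] = 1; L2[1][3] = 3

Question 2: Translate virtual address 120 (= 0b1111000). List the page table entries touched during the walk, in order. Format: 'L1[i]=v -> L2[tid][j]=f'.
vaddr = 120 = 0b1111000
Split: l1_idx=3, l2_idx=3, offset=0

Answer: L1[3]=2 -> L2[2][3]=94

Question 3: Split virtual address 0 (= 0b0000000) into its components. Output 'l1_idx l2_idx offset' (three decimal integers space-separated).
Answer: 0 0 0

Derivation:
vaddr = 0 = 0b0000000
  top 2 bits -> l1_idx = 0
  next 2 bits -> l2_idx = 0
  bottom 3 bits -> offset = 0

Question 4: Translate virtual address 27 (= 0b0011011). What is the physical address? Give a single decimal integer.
vaddr = 27 = 0b0011011
Split: l1_idx=0, l2_idx=3, offset=3
L1[0] = 0
L2[0][3] = 51
paddr = 51 * 8 + 3 = 411

Answer: 411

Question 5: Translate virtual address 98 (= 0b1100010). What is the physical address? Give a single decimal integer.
vaddr = 98 = 0b1100010
Split: l1_idx=3, l2_idx=0, offset=2
L1[3] = 2
L2[2][0] = 53
paddr = 53 * 8 + 2 = 426

Answer: 426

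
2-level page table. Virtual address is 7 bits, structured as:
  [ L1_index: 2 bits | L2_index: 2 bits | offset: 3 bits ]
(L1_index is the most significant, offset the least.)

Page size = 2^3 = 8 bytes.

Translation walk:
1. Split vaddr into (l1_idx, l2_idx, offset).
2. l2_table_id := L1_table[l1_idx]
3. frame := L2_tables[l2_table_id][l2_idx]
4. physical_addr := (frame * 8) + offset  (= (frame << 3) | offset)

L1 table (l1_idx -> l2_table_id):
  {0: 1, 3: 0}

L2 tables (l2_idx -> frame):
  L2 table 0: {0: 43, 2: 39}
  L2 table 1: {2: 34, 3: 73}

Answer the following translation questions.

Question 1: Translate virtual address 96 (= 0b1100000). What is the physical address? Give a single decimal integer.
Answer: 344

Derivation:
vaddr = 96 = 0b1100000
Split: l1_idx=3, l2_idx=0, offset=0
L1[3] = 0
L2[0][0] = 43
paddr = 43 * 8 + 0 = 344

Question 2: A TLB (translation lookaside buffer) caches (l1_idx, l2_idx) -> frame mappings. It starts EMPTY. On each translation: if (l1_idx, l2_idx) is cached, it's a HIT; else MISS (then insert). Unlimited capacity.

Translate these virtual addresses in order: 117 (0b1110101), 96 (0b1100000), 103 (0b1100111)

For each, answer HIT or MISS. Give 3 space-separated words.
vaddr=117: (3,2) not in TLB -> MISS, insert
vaddr=96: (3,0) not in TLB -> MISS, insert
vaddr=103: (3,0) in TLB -> HIT

Answer: MISS MISS HIT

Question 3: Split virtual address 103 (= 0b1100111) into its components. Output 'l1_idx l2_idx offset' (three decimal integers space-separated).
vaddr = 103 = 0b1100111
  top 2 bits -> l1_idx = 3
  next 2 bits -> l2_idx = 0
  bottom 3 bits -> offset = 7

Answer: 3 0 7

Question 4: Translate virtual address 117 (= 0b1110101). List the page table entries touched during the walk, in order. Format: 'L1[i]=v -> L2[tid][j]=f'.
vaddr = 117 = 0b1110101
Split: l1_idx=3, l2_idx=2, offset=5

Answer: L1[3]=0 -> L2[0][2]=39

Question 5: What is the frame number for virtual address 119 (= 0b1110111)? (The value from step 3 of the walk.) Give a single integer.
Answer: 39

Derivation:
vaddr = 119: l1_idx=3, l2_idx=2
L1[3] = 0; L2[0][2] = 39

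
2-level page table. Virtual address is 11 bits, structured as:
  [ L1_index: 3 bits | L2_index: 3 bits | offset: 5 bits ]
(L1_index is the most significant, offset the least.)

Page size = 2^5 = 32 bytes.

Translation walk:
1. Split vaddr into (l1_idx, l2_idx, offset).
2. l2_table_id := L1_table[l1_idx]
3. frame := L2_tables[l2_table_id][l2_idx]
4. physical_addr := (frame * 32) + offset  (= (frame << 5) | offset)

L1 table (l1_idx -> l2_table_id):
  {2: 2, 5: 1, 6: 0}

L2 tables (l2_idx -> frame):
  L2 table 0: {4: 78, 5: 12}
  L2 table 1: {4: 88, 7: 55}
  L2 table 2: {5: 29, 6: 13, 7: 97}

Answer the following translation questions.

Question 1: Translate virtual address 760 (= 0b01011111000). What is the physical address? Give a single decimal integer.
Answer: 3128

Derivation:
vaddr = 760 = 0b01011111000
Split: l1_idx=2, l2_idx=7, offset=24
L1[2] = 2
L2[2][7] = 97
paddr = 97 * 32 + 24 = 3128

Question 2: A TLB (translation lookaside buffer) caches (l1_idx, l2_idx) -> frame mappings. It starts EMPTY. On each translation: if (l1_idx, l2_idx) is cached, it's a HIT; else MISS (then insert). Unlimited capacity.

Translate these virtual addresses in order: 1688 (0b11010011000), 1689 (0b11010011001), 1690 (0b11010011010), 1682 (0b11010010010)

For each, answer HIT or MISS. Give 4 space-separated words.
Answer: MISS HIT HIT HIT

Derivation:
vaddr=1688: (6,4) not in TLB -> MISS, insert
vaddr=1689: (6,4) in TLB -> HIT
vaddr=1690: (6,4) in TLB -> HIT
vaddr=1682: (6,4) in TLB -> HIT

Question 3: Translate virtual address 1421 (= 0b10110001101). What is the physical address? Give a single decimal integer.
Answer: 2829

Derivation:
vaddr = 1421 = 0b10110001101
Split: l1_idx=5, l2_idx=4, offset=13
L1[5] = 1
L2[1][4] = 88
paddr = 88 * 32 + 13 = 2829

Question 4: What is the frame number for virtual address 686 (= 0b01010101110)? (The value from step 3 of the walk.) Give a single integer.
Answer: 29

Derivation:
vaddr = 686: l1_idx=2, l2_idx=5
L1[2] = 2; L2[2][5] = 29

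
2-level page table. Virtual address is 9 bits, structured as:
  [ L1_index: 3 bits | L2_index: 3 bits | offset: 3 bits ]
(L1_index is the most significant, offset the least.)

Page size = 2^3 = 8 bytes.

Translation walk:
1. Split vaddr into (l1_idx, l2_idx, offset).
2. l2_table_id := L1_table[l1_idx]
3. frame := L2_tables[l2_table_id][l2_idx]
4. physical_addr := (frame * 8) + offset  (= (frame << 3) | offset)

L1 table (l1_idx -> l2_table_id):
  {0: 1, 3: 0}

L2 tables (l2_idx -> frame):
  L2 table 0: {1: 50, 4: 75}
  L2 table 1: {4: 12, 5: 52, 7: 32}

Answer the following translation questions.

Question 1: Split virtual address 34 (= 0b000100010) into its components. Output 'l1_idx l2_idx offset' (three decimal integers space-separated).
vaddr = 34 = 0b000100010
  top 3 bits -> l1_idx = 0
  next 3 bits -> l2_idx = 4
  bottom 3 bits -> offset = 2

Answer: 0 4 2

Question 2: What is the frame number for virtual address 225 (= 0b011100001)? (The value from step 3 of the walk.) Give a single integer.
Answer: 75

Derivation:
vaddr = 225: l1_idx=3, l2_idx=4
L1[3] = 0; L2[0][4] = 75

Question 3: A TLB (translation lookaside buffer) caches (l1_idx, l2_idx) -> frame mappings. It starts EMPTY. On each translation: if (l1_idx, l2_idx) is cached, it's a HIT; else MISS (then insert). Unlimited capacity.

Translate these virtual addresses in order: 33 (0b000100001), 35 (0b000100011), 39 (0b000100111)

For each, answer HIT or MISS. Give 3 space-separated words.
vaddr=33: (0,4) not in TLB -> MISS, insert
vaddr=35: (0,4) in TLB -> HIT
vaddr=39: (0,4) in TLB -> HIT

Answer: MISS HIT HIT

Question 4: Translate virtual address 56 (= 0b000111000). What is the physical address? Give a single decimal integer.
Answer: 256

Derivation:
vaddr = 56 = 0b000111000
Split: l1_idx=0, l2_idx=7, offset=0
L1[0] = 1
L2[1][7] = 32
paddr = 32 * 8 + 0 = 256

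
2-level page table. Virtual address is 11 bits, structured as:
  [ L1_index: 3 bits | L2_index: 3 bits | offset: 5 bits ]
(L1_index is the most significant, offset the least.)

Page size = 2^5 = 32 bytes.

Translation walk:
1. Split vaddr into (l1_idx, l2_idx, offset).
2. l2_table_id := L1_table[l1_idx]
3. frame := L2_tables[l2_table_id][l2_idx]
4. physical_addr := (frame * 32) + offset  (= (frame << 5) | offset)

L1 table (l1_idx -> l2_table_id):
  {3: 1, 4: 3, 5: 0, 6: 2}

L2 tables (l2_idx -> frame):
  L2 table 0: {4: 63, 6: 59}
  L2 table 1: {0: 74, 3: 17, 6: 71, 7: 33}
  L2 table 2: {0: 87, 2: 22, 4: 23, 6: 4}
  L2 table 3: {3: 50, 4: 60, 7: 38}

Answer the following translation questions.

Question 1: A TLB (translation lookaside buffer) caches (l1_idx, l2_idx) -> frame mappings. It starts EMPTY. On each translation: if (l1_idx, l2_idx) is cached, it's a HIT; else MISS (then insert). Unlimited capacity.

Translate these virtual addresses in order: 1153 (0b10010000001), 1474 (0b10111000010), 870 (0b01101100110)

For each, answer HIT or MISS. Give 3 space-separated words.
Answer: MISS MISS MISS

Derivation:
vaddr=1153: (4,4) not in TLB -> MISS, insert
vaddr=1474: (5,6) not in TLB -> MISS, insert
vaddr=870: (3,3) not in TLB -> MISS, insert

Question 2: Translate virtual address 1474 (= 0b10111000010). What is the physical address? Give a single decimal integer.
Answer: 1890

Derivation:
vaddr = 1474 = 0b10111000010
Split: l1_idx=5, l2_idx=6, offset=2
L1[5] = 0
L2[0][6] = 59
paddr = 59 * 32 + 2 = 1890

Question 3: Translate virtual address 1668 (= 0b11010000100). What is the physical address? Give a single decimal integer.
vaddr = 1668 = 0b11010000100
Split: l1_idx=6, l2_idx=4, offset=4
L1[6] = 2
L2[2][4] = 23
paddr = 23 * 32 + 4 = 740

Answer: 740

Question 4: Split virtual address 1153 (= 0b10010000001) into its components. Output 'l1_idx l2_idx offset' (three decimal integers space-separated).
Answer: 4 4 1

Derivation:
vaddr = 1153 = 0b10010000001
  top 3 bits -> l1_idx = 4
  next 3 bits -> l2_idx = 4
  bottom 5 bits -> offset = 1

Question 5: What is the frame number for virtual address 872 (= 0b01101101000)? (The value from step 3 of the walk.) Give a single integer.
vaddr = 872: l1_idx=3, l2_idx=3
L1[3] = 1; L2[1][3] = 17

Answer: 17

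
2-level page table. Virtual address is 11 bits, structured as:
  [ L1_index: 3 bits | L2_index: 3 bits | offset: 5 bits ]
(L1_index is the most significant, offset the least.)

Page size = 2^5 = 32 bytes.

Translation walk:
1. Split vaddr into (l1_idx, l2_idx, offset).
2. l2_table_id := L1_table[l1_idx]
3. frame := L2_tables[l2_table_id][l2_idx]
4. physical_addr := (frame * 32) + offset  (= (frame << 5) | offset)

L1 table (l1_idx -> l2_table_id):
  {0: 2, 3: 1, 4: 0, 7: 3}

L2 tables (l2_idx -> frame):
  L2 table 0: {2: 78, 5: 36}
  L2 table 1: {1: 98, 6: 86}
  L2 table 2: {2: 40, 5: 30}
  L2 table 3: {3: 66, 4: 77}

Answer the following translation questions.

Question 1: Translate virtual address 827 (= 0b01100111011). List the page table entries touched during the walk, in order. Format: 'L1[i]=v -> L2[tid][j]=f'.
vaddr = 827 = 0b01100111011
Split: l1_idx=3, l2_idx=1, offset=27

Answer: L1[3]=1 -> L2[1][1]=98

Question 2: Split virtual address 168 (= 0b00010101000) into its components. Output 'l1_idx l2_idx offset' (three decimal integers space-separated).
vaddr = 168 = 0b00010101000
  top 3 bits -> l1_idx = 0
  next 3 bits -> l2_idx = 5
  bottom 5 bits -> offset = 8

Answer: 0 5 8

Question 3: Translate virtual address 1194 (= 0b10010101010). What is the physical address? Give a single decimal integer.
Answer: 1162

Derivation:
vaddr = 1194 = 0b10010101010
Split: l1_idx=4, l2_idx=5, offset=10
L1[4] = 0
L2[0][5] = 36
paddr = 36 * 32 + 10 = 1162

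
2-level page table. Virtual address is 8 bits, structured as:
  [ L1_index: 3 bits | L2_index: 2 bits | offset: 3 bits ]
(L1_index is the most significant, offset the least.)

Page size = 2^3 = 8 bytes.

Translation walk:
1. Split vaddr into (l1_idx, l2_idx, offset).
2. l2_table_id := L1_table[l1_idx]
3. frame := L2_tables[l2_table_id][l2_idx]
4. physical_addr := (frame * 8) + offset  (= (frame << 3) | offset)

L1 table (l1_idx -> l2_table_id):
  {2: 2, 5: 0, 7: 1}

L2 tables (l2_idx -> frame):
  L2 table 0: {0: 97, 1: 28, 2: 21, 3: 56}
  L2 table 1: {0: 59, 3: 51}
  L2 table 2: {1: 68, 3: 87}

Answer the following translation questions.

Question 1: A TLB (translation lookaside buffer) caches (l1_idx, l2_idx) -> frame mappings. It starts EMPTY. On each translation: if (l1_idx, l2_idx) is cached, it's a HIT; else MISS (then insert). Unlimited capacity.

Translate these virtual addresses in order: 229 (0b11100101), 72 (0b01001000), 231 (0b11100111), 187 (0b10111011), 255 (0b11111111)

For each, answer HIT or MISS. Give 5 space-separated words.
Answer: MISS MISS HIT MISS MISS

Derivation:
vaddr=229: (7,0) not in TLB -> MISS, insert
vaddr=72: (2,1) not in TLB -> MISS, insert
vaddr=231: (7,0) in TLB -> HIT
vaddr=187: (5,3) not in TLB -> MISS, insert
vaddr=255: (7,3) not in TLB -> MISS, insert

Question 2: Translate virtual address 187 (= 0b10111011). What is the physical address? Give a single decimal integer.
Answer: 451

Derivation:
vaddr = 187 = 0b10111011
Split: l1_idx=5, l2_idx=3, offset=3
L1[5] = 0
L2[0][3] = 56
paddr = 56 * 8 + 3 = 451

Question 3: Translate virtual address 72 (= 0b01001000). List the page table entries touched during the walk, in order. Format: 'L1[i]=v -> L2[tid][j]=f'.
vaddr = 72 = 0b01001000
Split: l1_idx=2, l2_idx=1, offset=0

Answer: L1[2]=2 -> L2[2][1]=68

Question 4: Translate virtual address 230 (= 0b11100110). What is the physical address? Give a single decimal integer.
Answer: 478

Derivation:
vaddr = 230 = 0b11100110
Split: l1_idx=7, l2_idx=0, offset=6
L1[7] = 1
L2[1][0] = 59
paddr = 59 * 8 + 6 = 478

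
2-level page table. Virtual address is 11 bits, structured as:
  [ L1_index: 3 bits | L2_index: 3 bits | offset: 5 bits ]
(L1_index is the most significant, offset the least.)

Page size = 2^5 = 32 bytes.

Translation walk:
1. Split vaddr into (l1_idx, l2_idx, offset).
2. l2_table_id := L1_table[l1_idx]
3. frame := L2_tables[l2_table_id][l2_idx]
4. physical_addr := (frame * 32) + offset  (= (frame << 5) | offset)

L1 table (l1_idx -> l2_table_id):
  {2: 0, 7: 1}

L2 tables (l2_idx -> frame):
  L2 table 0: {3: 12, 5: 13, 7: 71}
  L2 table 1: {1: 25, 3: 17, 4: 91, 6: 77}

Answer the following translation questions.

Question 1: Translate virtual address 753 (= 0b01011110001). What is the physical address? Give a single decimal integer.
vaddr = 753 = 0b01011110001
Split: l1_idx=2, l2_idx=7, offset=17
L1[2] = 0
L2[0][7] = 71
paddr = 71 * 32 + 17 = 2289

Answer: 2289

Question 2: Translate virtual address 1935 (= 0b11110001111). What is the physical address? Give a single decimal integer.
vaddr = 1935 = 0b11110001111
Split: l1_idx=7, l2_idx=4, offset=15
L1[7] = 1
L2[1][4] = 91
paddr = 91 * 32 + 15 = 2927

Answer: 2927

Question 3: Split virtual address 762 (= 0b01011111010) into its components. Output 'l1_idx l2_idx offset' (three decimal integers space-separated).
Answer: 2 7 26

Derivation:
vaddr = 762 = 0b01011111010
  top 3 bits -> l1_idx = 2
  next 3 bits -> l2_idx = 7
  bottom 5 bits -> offset = 26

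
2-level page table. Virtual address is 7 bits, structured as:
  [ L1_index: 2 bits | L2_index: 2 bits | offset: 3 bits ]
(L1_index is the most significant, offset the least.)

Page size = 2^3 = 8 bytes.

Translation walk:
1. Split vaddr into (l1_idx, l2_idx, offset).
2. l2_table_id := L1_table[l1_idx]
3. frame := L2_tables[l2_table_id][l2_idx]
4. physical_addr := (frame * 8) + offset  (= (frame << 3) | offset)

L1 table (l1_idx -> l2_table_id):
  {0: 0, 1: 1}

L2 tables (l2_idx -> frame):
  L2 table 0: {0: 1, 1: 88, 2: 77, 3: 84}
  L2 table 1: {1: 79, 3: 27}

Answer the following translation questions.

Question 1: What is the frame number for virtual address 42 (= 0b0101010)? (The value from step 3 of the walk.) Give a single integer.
Answer: 79

Derivation:
vaddr = 42: l1_idx=1, l2_idx=1
L1[1] = 1; L2[1][1] = 79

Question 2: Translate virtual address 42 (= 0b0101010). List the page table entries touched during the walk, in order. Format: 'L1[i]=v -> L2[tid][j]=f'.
vaddr = 42 = 0b0101010
Split: l1_idx=1, l2_idx=1, offset=2

Answer: L1[1]=1 -> L2[1][1]=79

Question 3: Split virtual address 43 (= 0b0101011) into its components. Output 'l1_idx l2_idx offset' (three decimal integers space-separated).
Answer: 1 1 3

Derivation:
vaddr = 43 = 0b0101011
  top 2 bits -> l1_idx = 1
  next 2 bits -> l2_idx = 1
  bottom 3 bits -> offset = 3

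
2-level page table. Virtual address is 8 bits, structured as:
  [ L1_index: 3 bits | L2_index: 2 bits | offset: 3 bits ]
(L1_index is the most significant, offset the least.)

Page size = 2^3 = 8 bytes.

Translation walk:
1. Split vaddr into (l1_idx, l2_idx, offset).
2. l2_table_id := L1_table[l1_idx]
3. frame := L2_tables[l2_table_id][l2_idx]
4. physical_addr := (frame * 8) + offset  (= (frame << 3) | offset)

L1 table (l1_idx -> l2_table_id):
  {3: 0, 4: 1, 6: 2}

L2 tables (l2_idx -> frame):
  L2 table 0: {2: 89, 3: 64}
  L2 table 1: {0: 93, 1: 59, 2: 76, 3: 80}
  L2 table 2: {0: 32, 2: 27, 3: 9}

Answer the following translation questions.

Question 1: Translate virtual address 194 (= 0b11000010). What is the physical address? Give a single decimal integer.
vaddr = 194 = 0b11000010
Split: l1_idx=6, l2_idx=0, offset=2
L1[6] = 2
L2[2][0] = 32
paddr = 32 * 8 + 2 = 258

Answer: 258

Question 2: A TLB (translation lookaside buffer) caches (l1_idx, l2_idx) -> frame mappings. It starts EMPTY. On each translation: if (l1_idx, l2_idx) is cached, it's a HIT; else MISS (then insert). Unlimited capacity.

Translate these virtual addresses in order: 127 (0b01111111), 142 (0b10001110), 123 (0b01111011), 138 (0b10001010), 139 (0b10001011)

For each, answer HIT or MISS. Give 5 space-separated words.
vaddr=127: (3,3) not in TLB -> MISS, insert
vaddr=142: (4,1) not in TLB -> MISS, insert
vaddr=123: (3,3) in TLB -> HIT
vaddr=138: (4,1) in TLB -> HIT
vaddr=139: (4,1) in TLB -> HIT

Answer: MISS MISS HIT HIT HIT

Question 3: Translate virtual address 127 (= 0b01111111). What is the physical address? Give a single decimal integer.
Answer: 519

Derivation:
vaddr = 127 = 0b01111111
Split: l1_idx=3, l2_idx=3, offset=7
L1[3] = 0
L2[0][3] = 64
paddr = 64 * 8 + 7 = 519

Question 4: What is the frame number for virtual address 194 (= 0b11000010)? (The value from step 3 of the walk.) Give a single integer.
Answer: 32

Derivation:
vaddr = 194: l1_idx=6, l2_idx=0
L1[6] = 2; L2[2][0] = 32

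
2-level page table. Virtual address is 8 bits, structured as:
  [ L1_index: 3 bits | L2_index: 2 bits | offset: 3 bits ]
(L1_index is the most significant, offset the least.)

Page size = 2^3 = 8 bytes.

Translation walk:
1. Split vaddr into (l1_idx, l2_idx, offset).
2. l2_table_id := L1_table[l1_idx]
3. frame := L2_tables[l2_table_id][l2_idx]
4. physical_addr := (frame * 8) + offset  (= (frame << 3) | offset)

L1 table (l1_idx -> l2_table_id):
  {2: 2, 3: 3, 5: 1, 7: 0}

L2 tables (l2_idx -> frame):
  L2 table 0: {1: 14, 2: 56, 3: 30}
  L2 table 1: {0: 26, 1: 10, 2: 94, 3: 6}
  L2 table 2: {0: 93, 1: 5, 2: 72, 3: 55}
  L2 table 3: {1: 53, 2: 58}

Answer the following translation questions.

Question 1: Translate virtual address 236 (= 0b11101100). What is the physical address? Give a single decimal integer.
Answer: 116

Derivation:
vaddr = 236 = 0b11101100
Split: l1_idx=7, l2_idx=1, offset=4
L1[7] = 0
L2[0][1] = 14
paddr = 14 * 8 + 4 = 116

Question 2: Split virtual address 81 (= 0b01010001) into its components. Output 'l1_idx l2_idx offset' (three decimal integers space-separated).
vaddr = 81 = 0b01010001
  top 3 bits -> l1_idx = 2
  next 2 bits -> l2_idx = 2
  bottom 3 bits -> offset = 1

Answer: 2 2 1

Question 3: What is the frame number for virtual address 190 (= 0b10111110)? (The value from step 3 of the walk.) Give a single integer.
vaddr = 190: l1_idx=5, l2_idx=3
L1[5] = 1; L2[1][3] = 6

Answer: 6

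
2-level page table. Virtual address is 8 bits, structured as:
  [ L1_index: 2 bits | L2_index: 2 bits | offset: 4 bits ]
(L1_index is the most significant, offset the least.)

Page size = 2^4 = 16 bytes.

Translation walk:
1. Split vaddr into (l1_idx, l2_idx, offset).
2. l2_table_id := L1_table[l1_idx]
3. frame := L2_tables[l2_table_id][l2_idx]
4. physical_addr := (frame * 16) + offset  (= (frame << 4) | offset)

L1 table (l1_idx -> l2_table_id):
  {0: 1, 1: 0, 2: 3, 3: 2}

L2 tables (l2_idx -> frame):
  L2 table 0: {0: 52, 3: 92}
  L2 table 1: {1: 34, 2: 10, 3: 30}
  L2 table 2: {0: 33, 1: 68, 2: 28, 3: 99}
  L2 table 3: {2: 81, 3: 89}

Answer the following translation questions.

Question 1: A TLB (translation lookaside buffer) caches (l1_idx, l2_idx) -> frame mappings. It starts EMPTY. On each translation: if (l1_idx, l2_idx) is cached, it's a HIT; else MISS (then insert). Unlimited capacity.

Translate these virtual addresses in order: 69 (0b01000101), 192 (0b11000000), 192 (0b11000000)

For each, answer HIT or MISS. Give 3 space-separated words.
Answer: MISS MISS HIT

Derivation:
vaddr=69: (1,0) not in TLB -> MISS, insert
vaddr=192: (3,0) not in TLB -> MISS, insert
vaddr=192: (3,0) in TLB -> HIT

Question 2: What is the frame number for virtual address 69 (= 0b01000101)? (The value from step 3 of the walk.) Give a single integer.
Answer: 52

Derivation:
vaddr = 69: l1_idx=1, l2_idx=0
L1[1] = 0; L2[0][0] = 52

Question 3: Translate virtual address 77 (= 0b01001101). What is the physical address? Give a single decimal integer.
Answer: 845

Derivation:
vaddr = 77 = 0b01001101
Split: l1_idx=1, l2_idx=0, offset=13
L1[1] = 0
L2[0][0] = 52
paddr = 52 * 16 + 13 = 845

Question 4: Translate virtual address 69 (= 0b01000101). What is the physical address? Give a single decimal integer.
Answer: 837

Derivation:
vaddr = 69 = 0b01000101
Split: l1_idx=1, l2_idx=0, offset=5
L1[1] = 0
L2[0][0] = 52
paddr = 52 * 16 + 5 = 837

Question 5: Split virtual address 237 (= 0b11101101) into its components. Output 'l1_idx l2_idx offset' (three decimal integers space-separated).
Answer: 3 2 13

Derivation:
vaddr = 237 = 0b11101101
  top 2 bits -> l1_idx = 3
  next 2 bits -> l2_idx = 2
  bottom 4 bits -> offset = 13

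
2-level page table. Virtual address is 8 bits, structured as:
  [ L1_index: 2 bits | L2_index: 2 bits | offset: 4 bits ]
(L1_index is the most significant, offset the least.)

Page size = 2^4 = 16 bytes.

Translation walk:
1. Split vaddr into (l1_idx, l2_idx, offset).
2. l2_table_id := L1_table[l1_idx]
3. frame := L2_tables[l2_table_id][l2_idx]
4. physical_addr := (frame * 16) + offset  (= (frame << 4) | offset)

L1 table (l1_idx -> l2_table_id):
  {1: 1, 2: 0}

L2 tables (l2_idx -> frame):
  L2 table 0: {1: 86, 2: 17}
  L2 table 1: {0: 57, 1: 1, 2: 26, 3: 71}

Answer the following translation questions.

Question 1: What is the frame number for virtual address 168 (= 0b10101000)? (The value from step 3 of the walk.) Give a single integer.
vaddr = 168: l1_idx=2, l2_idx=2
L1[2] = 0; L2[0][2] = 17

Answer: 17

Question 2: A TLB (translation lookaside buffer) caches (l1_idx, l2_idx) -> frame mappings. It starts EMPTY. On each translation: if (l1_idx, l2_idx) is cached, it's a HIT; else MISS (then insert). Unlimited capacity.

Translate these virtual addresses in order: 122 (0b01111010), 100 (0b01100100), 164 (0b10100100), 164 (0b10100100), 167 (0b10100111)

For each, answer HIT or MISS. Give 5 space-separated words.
Answer: MISS MISS MISS HIT HIT

Derivation:
vaddr=122: (1,3) not in TLB -> MISS, insert
vaddr=100: (1,2) not in TLB -> MISS, insert
vaddr=164: (2,2) not in TLB -> MISS, insert
vaddr=164: (2,2) in TLB -> HIT
vaddr=167: (2,2) in TLB -> HIT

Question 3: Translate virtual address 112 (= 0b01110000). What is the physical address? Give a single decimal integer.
Answer: 1136

Derivation:
vaddr = 112 = 0b01110000
Split: l1_idx=1, l2_idx=3, offset=0
L1[1] = 1
L2[1][3] = 71
paddr = 71 * 16 + 0 = 1136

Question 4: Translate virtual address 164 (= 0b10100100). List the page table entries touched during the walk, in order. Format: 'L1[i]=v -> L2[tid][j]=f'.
Answer: L1[2]=0 -> L2[0][2]=17

Derivation:
vaddr = 164 = 0b10100100
Split: l1_idx=2, l2_idx=2, offset=4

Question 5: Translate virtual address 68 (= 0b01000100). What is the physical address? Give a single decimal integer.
Answer: 916

Derivation:
vaddr = 68 = 0b01000100
Split: l1_idx=1, l2_idx=0, offset=4
L1[1] = 1
L2[1][0] = 57
paddr = 57 * 16 + 4 = 916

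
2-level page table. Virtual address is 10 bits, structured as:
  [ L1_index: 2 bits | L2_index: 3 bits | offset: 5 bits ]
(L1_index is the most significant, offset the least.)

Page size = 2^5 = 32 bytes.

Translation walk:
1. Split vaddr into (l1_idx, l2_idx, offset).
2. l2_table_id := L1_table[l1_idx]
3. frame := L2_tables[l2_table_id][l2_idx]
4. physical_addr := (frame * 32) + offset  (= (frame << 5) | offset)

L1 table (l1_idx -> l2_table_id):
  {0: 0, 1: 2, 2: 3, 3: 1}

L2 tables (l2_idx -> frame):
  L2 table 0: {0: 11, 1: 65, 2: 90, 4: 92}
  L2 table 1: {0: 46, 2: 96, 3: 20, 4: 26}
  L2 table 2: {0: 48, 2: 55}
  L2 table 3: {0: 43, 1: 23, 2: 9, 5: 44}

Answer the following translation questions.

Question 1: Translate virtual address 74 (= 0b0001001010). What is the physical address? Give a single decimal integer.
Answer: 2890

Derivation:
vaddr = 74 = 0b0001001010
Split: l1_idx=0, l2_idx=2, offset=10
L1[0] = 0
L2[0][2] = 90
paddr = 90 * 32 + 10 = 2890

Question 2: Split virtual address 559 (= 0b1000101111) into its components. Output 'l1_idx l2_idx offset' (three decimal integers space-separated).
vaddr = 559 = 0b1000101111
  top 2 bits -> l1_idx = 2
  next 3 bits -> l2_idx = 1
  bottom 5 bits -> offset = 15

Answer: 2 1 15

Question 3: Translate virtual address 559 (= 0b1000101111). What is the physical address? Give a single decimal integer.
vaddr = 559 = 0b1000101111
Split: l1_idx=2, l2_idx=1, offset=15
L1[2] = 3
L2[3][1] = 23
paddr = 23 * 32 + 15 = 751

Answer: 751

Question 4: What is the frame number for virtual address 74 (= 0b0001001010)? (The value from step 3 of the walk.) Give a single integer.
vaddr = 74: l1_idx=0, l2_idx=2
L1[0] = 0; L2[0][2] = 90

Answer: 90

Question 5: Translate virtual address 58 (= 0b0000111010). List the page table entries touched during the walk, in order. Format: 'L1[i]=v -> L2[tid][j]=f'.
Answer: L1[0]=0 -> L2[0][1]=65

Derivation:
vaddr = 58 = 0b0000111010
Split: l1_idx=0, l2_idx=1, offset=26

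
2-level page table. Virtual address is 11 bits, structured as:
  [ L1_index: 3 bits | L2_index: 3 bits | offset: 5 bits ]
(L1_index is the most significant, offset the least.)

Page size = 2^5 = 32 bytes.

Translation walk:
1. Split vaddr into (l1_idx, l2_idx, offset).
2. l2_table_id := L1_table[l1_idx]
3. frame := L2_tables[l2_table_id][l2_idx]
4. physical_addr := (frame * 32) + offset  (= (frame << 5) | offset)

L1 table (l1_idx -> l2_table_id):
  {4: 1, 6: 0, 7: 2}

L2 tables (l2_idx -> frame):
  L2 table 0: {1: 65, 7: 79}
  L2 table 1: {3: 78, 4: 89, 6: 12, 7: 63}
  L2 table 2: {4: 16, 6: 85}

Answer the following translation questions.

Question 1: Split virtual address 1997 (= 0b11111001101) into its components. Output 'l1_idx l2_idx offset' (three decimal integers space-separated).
vaddr = 1997 = 0b11111001101
  top 3 bits -> l1_idx = 7
  next 3 bits -> l2_idx = 6
  bottom 5 bits -> offset = 13

Answer: 7 6 13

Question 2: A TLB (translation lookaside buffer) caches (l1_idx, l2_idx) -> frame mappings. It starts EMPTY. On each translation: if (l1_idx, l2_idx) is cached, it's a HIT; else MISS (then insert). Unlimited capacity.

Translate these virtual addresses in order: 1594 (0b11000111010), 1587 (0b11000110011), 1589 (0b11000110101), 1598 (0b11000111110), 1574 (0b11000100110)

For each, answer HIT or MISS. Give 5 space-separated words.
vaddr=1594: (6,1) not in TLB -> MISS, insert
vaddr=1587: (6,1) in TLB -> HIT
vaddr=1589: (6,1) in TLB -> HIT
vaddr=1598: (6,1) in TLB -> HIT
vaddr=1574: (6,1) in TLB -> HIT

Answer: MISS HIT HIT HIT HIT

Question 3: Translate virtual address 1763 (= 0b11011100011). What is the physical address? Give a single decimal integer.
Answer: 2531

Derivation:
vaddr = 1763 = 0b11011100011
Split: l1_idx=6, l2_idx=7, offset=3
L1[6] = 0
L2[0][7] = 79
paddr = 79 * 32 + 3 = 2531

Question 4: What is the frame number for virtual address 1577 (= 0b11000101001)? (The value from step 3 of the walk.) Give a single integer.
Answer: 65

Derivation:
vaddr = 1577: l1_idx=6, l2_idx=1
L1[6] = 0; L2[0][1] = 65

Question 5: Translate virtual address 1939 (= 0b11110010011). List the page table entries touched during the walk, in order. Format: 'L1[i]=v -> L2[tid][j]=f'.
Answer: L1[7]=2 -> L2[2][4]=16

Derivation:
vaddr = 1939 = 0b11110010011
Split: l1_idx=7, l2_idx=4, offset=19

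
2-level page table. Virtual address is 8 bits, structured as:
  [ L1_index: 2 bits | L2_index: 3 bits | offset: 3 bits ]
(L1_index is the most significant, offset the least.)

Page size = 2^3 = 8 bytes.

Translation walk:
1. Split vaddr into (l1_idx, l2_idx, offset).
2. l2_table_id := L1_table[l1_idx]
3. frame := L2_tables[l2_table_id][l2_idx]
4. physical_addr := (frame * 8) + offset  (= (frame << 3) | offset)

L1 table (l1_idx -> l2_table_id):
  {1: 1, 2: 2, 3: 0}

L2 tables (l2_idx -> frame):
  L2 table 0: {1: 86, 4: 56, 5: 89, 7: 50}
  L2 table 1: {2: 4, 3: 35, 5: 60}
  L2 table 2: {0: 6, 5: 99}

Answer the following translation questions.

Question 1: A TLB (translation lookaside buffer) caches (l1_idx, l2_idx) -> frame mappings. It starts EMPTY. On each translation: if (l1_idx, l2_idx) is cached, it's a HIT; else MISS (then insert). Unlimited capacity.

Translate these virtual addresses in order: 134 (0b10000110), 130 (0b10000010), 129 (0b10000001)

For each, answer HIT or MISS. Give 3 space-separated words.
vaddr=134: (2,0) not in TLB -> MISS, insert
vaddr=130: (2,0) in TLB -> HIT
vaddr=129: (2,0) in TLB -> HIT

Answer: MISS HIT HIT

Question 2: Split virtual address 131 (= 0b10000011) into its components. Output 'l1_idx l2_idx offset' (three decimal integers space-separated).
vaddr = 131 = 0b10000011
  top 2 bits -> l1_idx = 2
  next 3 bits -> l2_idx = 0
  bottom 3 bits -> offset = 3

Answer: 2 0 3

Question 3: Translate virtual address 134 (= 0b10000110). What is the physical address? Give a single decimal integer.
vaddr = 134 = 0b10000110
Split: l1_idx=2, l2_idx=0, offset=6
L1[2] = 2
L2[2][0] = 6
paddr = 6 * 8 + 6 = 54

Answer: 54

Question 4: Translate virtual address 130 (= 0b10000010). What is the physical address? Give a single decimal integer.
Answer: 50

Derivation:
vaddr = 130 = 0b10000010
Split: l1_idx=2, l2_idx=0, offset=2
L1[2] = 2
L2[2][0] = 6
paddr = 6 * 8 + 2 = 50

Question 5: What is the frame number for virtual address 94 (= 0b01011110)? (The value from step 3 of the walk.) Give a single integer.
vaddr = 94: l1_idx=1, l2_idx=3
L1[1] = 1; L2[1][3] = 35

Answer: 35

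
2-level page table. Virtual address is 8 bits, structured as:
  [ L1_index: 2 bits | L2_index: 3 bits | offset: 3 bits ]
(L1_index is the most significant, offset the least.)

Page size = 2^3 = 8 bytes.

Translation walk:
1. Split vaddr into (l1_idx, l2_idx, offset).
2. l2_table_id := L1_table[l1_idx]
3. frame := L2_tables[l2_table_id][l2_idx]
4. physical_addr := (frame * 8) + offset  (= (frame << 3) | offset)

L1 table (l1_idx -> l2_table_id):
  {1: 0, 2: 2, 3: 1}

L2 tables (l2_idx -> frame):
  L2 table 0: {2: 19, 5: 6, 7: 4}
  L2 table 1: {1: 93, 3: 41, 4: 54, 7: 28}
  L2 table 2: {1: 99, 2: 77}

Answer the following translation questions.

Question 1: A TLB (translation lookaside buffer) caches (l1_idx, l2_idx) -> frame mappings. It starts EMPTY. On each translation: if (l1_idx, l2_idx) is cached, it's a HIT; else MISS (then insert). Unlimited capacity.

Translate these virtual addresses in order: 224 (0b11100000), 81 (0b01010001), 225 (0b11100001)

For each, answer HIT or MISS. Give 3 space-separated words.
Answer: MISS MISS HIT

Derivation:
vaddr=224: (3,4) not in TLB -> MISS, insert
vaddr=81: (1,2) not in TLB -> MISS, insert
vaddr=225: (3,4) in TLB -> HIT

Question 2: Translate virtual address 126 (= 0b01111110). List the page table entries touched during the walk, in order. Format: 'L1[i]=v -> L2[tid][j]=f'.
Answer: L1[1]=0 -> L2[0][7]=4

Derivation:
vaddr = 126 = 0b01111110
Split: l1_idx=1, l2_idx=7, offset=6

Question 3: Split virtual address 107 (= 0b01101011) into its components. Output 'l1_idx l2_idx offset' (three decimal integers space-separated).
vaddr = 107 = 0b01101011
  top 2 bits -> l1_idx = 1
  next 3 bits -> l2_idx = 5
  bottom 3 bits -> offset = 3

Answer: 1 5 3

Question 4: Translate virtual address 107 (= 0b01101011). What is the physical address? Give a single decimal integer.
vaddr = 107 = 0b01101011
Split: l1_idx=1, l2_idx=5, offset=3
L1[1] = 0
L2[0][5] = 6
paddr = 6 * 8 + 3 = 51

Answer: 51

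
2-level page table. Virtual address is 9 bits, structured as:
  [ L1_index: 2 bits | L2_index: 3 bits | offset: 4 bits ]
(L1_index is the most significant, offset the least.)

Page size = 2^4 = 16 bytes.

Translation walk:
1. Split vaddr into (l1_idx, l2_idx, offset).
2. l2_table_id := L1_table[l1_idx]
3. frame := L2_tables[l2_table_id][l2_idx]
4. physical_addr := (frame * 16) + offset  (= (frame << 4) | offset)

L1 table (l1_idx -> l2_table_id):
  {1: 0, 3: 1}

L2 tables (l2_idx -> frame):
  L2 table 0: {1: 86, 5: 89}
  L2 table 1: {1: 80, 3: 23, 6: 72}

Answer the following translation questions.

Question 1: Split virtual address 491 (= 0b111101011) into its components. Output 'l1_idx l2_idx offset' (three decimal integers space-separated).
Answer: 3 6 11

Derivation:
vaddr = 491 = 0b111101011
  top 2 bits -> l1_idx = 3
  next 3 bits -> l2_idx = 6
  bottom 4 bits -> offset = 11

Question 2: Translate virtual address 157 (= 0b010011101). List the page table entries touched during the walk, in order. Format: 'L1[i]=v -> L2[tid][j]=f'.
vaddr = 157 = 0b010011101
Split: l1_idx=1, l2_idx=1, offset=13

Answer: L1[1]=0 -> L2[0][1]=86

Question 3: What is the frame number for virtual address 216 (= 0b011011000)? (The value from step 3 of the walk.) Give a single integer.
Answer: 89

Derivation:
vaddr = 216: l1_idx=1, l2_idx=5
L1[1] = 0; L2[0][5] = 89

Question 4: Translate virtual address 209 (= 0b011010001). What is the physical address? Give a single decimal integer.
Answer: 1425

Derivation:
vaddr = 209 = 0b011010001
Split: l1_idx=1, l2_idx=5, offset=1
L1[1] = 0
L2[0][5] = 89
paddr = 89 * 16 + 1 = 1425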